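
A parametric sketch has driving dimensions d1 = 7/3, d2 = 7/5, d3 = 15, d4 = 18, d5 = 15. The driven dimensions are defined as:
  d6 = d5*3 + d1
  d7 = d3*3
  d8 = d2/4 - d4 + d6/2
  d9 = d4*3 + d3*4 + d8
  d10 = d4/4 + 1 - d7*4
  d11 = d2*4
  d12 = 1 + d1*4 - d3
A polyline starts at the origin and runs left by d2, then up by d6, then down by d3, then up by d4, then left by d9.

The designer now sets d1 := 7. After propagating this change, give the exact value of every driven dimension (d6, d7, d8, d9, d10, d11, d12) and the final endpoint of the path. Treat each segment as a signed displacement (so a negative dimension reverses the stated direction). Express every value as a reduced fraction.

d6 = 52
d7 = 45
d8 = 167/20
d9 = 2447/20
d10 = -349/2
d11 = 28/5
d12 = 14
endpoint = (-495/4, 55)

Apply edit: d1 := 7
  d6 = d5*3 + d1 = 52
  d7 = d3*3 = 45
  d8 = d2/4 - d4 + d6/2 = 167/20
  d9 = d4*3 + d3*4 + d8 = 2447/20
  d10 = d4/4 + 1 - d7*4 = -349/2
  d11 = d2*4 = 28/5
  d12 = 1 + d1*4 - d3 = 14
Walk from origin (0, 0):
  seg 1: left by d2 = 7/5 → (-7/5, 0)
  seg 2: up by d6 = 52 → (-7/5, 52)
  seg 3: down by d3 = 15 → (-7/5, 37)
  seg 4: up by d4 = 18 → (-7/5, 55)
  seg 5: left by d9 = 2447/20 → (-495/4, 55)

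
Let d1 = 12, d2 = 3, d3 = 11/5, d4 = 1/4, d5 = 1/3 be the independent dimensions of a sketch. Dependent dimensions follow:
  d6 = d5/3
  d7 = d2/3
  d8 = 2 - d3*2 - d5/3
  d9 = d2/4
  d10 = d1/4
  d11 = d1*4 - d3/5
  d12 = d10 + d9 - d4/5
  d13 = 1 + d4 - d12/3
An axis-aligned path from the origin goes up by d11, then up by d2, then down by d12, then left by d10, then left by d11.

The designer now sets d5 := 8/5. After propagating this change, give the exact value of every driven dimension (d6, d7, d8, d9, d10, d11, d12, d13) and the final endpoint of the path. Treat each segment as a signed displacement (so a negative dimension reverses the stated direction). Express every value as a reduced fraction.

Apply edit: d5 := 8/5
  d6 = d5/3 = 8/15
  d7 = d2/3 = 1
  d8 = 2 - d3*2 - d5/3 = -44/15
  d9 = d2/4 = 3/4
  d10 = d1/4 = 3
  d11 = d1*4 - d3/5 = 1189/25
  d12 = d10 + d9 - d4/5 = 37/10
  d13 = 1 + d4 - d12/3 = 1/60
Walk from origin (0, 0):
  seg 1: up by d11 = 1189/25 → (0, 1189/25)
  seg 2: up by d2 = 3 → (0, 1264/25)
  seg 3: down by d12 = 37/10 → (0, 2343/50)
  seg 4: left by d10 = 3 → (-3, 2343/50)
  seg 5: left by d11 = 1189/25 → (-1264/25, 2343/50)

d6 = 8/15
d7 = 1
d8 = -44/15
d9 = 3/4
d10 = 3
d11 = 1189/25
d12 = 37/10
d13 = 1/60
endpoint = (-1264/25, 2343/50)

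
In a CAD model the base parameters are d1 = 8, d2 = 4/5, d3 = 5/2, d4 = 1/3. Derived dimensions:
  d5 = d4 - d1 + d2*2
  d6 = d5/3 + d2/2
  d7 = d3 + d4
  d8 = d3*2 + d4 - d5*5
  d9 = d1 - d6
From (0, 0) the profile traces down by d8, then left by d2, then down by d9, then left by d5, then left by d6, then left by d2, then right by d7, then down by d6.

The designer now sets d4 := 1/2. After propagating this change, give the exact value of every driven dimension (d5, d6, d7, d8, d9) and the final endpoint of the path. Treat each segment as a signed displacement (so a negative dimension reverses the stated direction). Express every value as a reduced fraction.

d5 = -59/10
d6 = -47/30
d7 = 3
d8 = 35
d9 = 287/30
endpoint = (133/15, -43)

Apply edit: d4 := 1/2
  d5 = d4 - d1 + d2*2 = -59/10
  d6 = d5/3 + d2/2 = -47/30
  d7 = d3 + d4 = 3
  d8 = d3*2 + d4 - d5*5 = 35
  d9 = d1 - d6 = 287/30
Walk from origin (0, 0):
  seg 1: down by d8 = 35 → (0, -35)
  seg 2: left by d2 = 4/5 → (-4/5, -35)
  seg 3: down by d9 = 287/30 → (-4/5, -1337/30)
  seg 4: left by d5 = -59/10 → (51/10, -1337/30)
  seg 5: left by d6 = -47/30 → (20/3, -1337/30)
  seg 6: left by d2 = 4/5 → (88/15, -1337/30)
  seg 7: right by d7 = 3 → (133/15, -1337/30)
  seg 8: down by d6 = -47/30 → (133/15, -43)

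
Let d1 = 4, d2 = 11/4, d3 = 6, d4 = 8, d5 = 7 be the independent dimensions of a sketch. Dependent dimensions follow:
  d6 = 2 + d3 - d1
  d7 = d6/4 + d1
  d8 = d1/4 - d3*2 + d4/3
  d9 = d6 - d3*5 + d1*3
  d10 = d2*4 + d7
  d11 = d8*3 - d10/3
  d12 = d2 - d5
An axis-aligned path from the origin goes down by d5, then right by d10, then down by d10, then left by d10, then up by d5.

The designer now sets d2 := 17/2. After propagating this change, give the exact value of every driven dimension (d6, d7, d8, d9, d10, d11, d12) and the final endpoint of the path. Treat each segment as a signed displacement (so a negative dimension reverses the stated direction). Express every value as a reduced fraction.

d6 = 4
d7 = 5
d8 = -25/3
d9 = -14
d10 = 39
d11 = -38
d12 = 3/2
endpoint = (0, -39)

Apply edit: d2 := 17/2
  d6 = 2 + d3 - d1 = 4
  d7 = d6/4 + d1 = 5
  d8 = d1/4 - d3*2 + d4/3 = -25/3
  d9 = d6 - d3*5 + d1*3 = -14
  d10 = d2*4 + d7 = 39
  d11 = d8*3 - d10/3 = -38
  d12 = d2 - d5 = 3/2
Walk from origin (0, 0):
  seg 1: down by d5 = 7 → (0, -7)
  seg 2: right by d10 = 39 → (39, -7)
  seg 3: down by d10 = 39 → (39, -46)
  seg 4: left by d10 = 39 → (0, -46)
  seg 5: up by d5 = 7 → (0, -39)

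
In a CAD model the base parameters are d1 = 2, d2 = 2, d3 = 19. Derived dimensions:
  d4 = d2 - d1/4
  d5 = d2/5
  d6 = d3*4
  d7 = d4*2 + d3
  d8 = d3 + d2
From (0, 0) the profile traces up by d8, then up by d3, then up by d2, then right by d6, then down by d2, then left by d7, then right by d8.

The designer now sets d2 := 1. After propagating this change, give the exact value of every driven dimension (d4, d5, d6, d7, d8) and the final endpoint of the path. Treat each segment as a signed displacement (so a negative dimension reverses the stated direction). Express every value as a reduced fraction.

Apply edit: d2 := 1
  d4 = d2 - d1/4 = 1/2
  d5 = d2/5 = 1/5
  d6 = d3*4 = 76
  d7 = d4*2 + d3 = 20
  d8 = d3 + d2 = 20
Walk from origin (0, 0):
  seg 1: up by d8 = 20 → (0, 20)
  seg 2: up by d3 = 19 → (0, 39)
  seg 3: up by d2 = 1 → (0, 40)
  seg 4: right by d6 = 76 → (76, 40)
  seg 5: down by d2 = 1 → (76, 39)
  seg 6: left by d7 = 20 → (56, 39)
  seg 7: right by d8 = 20 → (76, 39)

d4 = 1/2
d5 = 1/5
d6 = 76
d7 = 20
d8 = 20
endpoint = (76, 39)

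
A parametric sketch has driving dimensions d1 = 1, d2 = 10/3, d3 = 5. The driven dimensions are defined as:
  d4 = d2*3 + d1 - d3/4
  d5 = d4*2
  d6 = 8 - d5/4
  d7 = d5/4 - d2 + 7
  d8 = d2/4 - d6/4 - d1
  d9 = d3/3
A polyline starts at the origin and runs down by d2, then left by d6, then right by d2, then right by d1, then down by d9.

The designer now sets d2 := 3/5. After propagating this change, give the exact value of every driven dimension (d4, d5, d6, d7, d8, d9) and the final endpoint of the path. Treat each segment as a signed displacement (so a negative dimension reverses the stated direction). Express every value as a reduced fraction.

Apply edit: d2 := 3/5
  d4 = d2*3 + d1 - d3/4 = 31/20
  d5 = d4*2 = 31/10
  d6 = 8 - d5/4 = 289/40
  d7 = d5/4 - d2 + 7 = 287/40
  d8 = d2/4 - d6/4 - d1 = -85/32
  d9 = d3/3 = 5/3
Walk from origin (0, 0):
  seg 1: down by d2 = 3/5 → (0, -3/5)
  seg 2: left by d6 = 289/40 → (-289/40, -3/5)
  seg 3: right by d2 = 3/5 → (-53/8, -3/5)
  seg 4: right by d1 = 1 → (-45/8, -3/5)
  seg 5: down by d9 = 5/3 → (-45/8, -34/15)

d4 = 31/20
d5 = 31/10
d6 = 289/40
d7 = 287/40
d8 = -85/32
d9 = 5/3
endpoint = (-45/8, -34/15)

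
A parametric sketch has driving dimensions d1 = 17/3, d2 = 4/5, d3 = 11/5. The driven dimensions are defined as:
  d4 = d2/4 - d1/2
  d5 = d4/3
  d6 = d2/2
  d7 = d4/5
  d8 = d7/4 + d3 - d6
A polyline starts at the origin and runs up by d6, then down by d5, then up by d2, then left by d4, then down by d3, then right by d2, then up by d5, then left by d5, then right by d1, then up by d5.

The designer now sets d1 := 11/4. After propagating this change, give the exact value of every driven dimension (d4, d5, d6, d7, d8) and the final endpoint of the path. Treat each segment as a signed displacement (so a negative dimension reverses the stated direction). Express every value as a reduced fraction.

d4 = -47/40
d5 = -47/120
d6 = 2/5
d7 = -47/200
d8 = 1393/800
endpoint = (307/60, -167/120)

Apply edit: d1 := 11/4
  d4 = d2/4 - d1/2 = -47/40
  d5 = d4/3 = -47/120
  d6 = d2/2 = 2/5
  d7 = d4/5 = -47/200
  d8 = d7/4 + d3 - d6 = 1393/800
Walk from origin (0, 0):
  seg 1: up by d6 = 2/5 → (0, 2/5)
  seg 2: down by d5 = -47/120 → (0, 19/24)
  seg 3: up by d2 = 4/5 → (0, 191/120)
  seg 4: left by d4 = -47/40 → (47/40, 191/120)
  seg 5: down by d3 = 11/5 → (47/40, -73/120)
  seg 6: right by d2 = 4/5 → (79/40, -73/120)
  seg 7: up by d5 = -47/120 → (79/40, -1)
  seg 8: left by d5 = -47/120 → (71/30, -1)
  seg 9: right by d1 = 11/4 → (307/60, -1)
  seg 10: up by d5 = -47/120 → (307/60, -167/120)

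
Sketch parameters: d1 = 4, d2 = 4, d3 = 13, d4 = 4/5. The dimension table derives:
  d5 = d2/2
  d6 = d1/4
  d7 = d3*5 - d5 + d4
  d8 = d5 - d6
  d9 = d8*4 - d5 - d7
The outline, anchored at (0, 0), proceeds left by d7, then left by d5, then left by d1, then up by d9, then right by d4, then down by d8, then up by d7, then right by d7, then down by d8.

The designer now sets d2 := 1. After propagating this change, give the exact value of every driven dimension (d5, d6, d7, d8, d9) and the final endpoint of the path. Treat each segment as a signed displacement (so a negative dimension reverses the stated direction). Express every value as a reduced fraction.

d5 = 1/2
d6 = 1
d7 = 653/10
d8 = -1/2
d9 = -339/5
endpoint = (-37/10, -3/2)

Apply edit: d2 := 1
  d5 = d2/2 = 1/2
  d6 = d1/4 = 1
  d7 = d3*5 - d5 + d4 = 653/10
  d8 = d5 - d6 = -1/2
  d9 = d8*4 - d5 - d7 = -339/5
Walk from origin (0, 0):
  seg 1: left by d7 = 653/10 → (-653/10, 0)
  seg 2: left by d5 = 1/2 → (-329/5, 0)
  seg 3: left by d1 = 4 → (-349/5, 0)
  seg 4: up by d9 = -339/5 → (-349/5, -339/5)
  seg 5: right by d4 = 4/5 → (-69, -339/5)
  seg 6: down by d8 = -1/2 → (-69, -673/10)
  seg 7: up by d7 = 653/10 → (-69, -2)
  seg 8: right by d7 = 653/10 → (-37/10, -2)
  seg 9: down by d8 = -1/2 → (-37/10, -3/2)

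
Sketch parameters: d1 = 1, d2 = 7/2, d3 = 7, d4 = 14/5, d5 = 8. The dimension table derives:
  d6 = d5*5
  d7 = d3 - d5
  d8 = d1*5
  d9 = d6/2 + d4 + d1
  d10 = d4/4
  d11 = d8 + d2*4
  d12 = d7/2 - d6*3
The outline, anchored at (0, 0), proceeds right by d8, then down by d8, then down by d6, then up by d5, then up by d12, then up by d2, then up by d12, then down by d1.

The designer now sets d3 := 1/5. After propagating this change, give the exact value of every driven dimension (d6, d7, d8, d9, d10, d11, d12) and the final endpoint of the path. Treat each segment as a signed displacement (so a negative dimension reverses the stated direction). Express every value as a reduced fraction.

Apply edit: d3 := 1/5
  d6 = d5*5 = 40
  d7 = d3 - d5 = -39/5
  d8 = d1*5 = 5
  d9 = d6/2 + d4 + d1 = 119/5
  d10 = d4/4 = 7/10
  d11 = d8 + d2*4 = 19
  d12 = d7/2 - d6*3 = -1239/10
Walk from origin (0, 0):
  seg 1: right by d8 = 5 → (5, 0)
  seg 2: down by d8 = 5 → (5, -5)
  seg 3: down by d6 = 40 → (5, -45)
  seg 4: up by d5 = 8 → (5, -37)
  seg 5: up by d12 = -1239/10 → (5, -1609/10)
  seg 6: up by d2 = 7/2 → (5, -787/5)
  seg 7: up by d12 = -1239/10 → (5, -2813/10)
  seg 8: down by d1 = 1 → (5, -2823/10)

d6 = 40
d7 = -39/5
d8 = 5
d9 = 119/5
d10 = 7/10
d11 = 19
d12 = -1239/10
endpoint = (5, -2823/10)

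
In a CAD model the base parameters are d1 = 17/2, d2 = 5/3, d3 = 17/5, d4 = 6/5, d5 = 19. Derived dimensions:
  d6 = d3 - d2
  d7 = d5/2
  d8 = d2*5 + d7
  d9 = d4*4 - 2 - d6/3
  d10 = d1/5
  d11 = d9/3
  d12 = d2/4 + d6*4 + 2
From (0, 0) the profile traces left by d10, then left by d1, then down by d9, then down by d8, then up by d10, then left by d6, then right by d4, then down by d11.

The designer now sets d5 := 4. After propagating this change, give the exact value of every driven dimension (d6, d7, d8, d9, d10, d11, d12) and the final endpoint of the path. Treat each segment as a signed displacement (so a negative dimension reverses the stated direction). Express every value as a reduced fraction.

d6 = 26/15
d7 = 2
d8 = 31/3
d9 = 20/9
d10 = 17/10
d11 = 20/27
d12 = 187/20
endpoint = (-161/15, -3131/270)

Apply edit: d5 := 4
  d6 = d3 - d2 = 26/15
  d7 = d5/2 = 2
  d8 = d2*5 + d7 = 31/3
  d9 = d4*4 - 2 - d6/3 = 20/9
  d10 = d1/5 = 17/10
  d11 = d9/3 = 20/27
  d12 = d2/4 + d6*4 + 2 = 187/20
Walk from origin (0, 0):
  seg 1: left by d10 = 17/10 → (-17/10, 0)
  seg 2: left by d1 = 17/2 → (-51/5, 0)
  seg 3: down by d9 = 20/9 → (-51/5, -20/9)
  seg 4: down by d8 = 31/3 → (-51/5, -113/9)
  seg 5: up by d10 = 17/10 → (-51/5, -977/90)
  seg 6: left by d6 = 26/15 → (-179/15, -977/90)
  seg 7: right by d4 = 6/5 → (-161/15, -977/90)
  seg 8: down by d11 = 20/27 → (-161/15, -3131/270)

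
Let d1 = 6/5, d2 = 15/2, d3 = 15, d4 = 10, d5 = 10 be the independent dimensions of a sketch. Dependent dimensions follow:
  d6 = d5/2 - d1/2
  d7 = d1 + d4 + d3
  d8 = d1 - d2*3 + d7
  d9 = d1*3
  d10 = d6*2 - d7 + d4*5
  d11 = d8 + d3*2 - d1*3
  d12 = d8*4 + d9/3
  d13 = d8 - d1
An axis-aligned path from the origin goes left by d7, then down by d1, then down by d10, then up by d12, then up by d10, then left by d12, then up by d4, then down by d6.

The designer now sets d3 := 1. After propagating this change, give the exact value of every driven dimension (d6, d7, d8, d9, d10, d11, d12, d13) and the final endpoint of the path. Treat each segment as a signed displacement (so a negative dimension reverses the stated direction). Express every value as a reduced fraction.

Apply edit: d3 := 1
  d6 = d5/2 - d1/2 = 22/5
  d7 = d1 + d4 + d3 = 61/5
  d8 = d1 - d2*3 + d7 = -91/10
  d9 = d1*3 = 18/5
  d10 = d6*2 - d7 + d4*5 = 233/5
  d11 = d8 + d3*2 - d1*3 = -107/10
  d12 = d8*4 + d9/3 = -176/5
  d13 = d8 - d1 = -103/10
Walk from origin (0, 0):
  seg 1: left by d7 = 61/5 → (-61/5, 0)
  seg 2: down by d1 = 6/5 → (-61/5, -6/5)
  seg 3: down by d10 = 233/5 → (-61/5, -239/5)
  seg 4: up by d12 = -176/5 → (-61/5, -83)
  seg 5: up by d10 = 233/5 → (-61/5, -182/5)
  seg 6: left by d12 = -176/5 → (23, -182/5)
  seg 7: up by d4 = 10 → (23, -132/5)
  seg 8: down by d6 = 22/5 → (23, -154/5)

d6 = 22/5
d7 = 61/5
d8 = -91/10
d9 = 18/5
d10 = 233/5
d11 = -107/10
d12 = -176/5
d13 = -103/10
endpoint = (23, -154/5)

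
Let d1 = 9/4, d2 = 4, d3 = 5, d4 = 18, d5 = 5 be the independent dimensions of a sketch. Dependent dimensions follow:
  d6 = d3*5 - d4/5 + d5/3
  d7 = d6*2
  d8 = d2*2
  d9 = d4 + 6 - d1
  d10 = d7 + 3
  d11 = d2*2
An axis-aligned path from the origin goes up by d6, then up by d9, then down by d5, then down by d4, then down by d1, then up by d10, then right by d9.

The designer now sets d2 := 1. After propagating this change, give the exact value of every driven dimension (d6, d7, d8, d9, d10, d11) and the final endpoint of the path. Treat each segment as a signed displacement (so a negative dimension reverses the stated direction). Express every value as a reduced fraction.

Apply edit: d2 := 1
  d6 = d3*5 - d4/5 + d5/3 = 346/15
  d7 = d6*2 = 692/15
  d8 = d2*2 = 2
  d9 = d4 + 6 - d1 = 87/4
  d10 = d7 + 3 = 737/15
  d11 = d2*2 = 2
Walk from origin (0, 0):
  seg 1: up by d6 = 346/15 → (0, 346/15)
  seg 2: up by d9 = 87/4 → (0, 2689/60)
  seg 3: down by d5 = 5 → (0, 2389/60)
  seg 4: down by d4 = 18 → (0, 1309/60)
  seg 5: down by d1 = 9/4 → (0, 587/30)
  seg 6: up by d10 = 737/15 → (0, 687/10)
  seg 7: right by d9 = 87/4 → (87/4, 687/10)

d6 = 346/15
d7 = 692/15
d8 = 2
d9 = 87/4
d10 = 737/15
d11 = 2
endpoint = (87/4, 687/10)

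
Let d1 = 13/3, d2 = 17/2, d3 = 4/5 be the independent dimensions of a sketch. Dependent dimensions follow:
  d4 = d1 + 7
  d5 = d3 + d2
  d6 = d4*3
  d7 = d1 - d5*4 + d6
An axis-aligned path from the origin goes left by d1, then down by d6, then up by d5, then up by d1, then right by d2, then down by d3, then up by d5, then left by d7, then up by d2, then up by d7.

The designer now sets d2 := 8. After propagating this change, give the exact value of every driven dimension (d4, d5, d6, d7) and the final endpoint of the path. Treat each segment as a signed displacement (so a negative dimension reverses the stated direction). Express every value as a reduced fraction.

d4 = 34/3
d5 = 44/5
d6 = 34
d7 = 47/15
endpoint = (8/15, -26/15)

Apply edit: d2 := 8
  d4 = d1 + 7 = 34/3
  d5 = d3 + d2 = 44/5
  d6 = d4*3 = 34
  d7 = d1 - d5*4 + d6 = 47/15
Walk from origin (0, 0):
  seg 1: left by d1 = 13/3 → (-13/3, 0)
  seg 2: down by d6 = 34 → (-13/3, -34)
  seg 3: up by d5 = 44/5 → (-13/3, -126/5)
  seg 4: up by d1 = 13/3 → (-13/3, -313/15)
  seg 5: right by d2 = 8 → (11/3, -313/15)
  seg 6: down by d3 = 4/5 → (11/3, -65/3)
  seg 7: up by d5 = 44/5 → (11/3, -193/15)
  seg 8: left by d7 = 47/15 → (8/15, -193/15)
  seg 9: up by d2 = 8 → (8/15, -73/15)
  seg 10: up by d7 = 47/15 → (8/15, -26/15)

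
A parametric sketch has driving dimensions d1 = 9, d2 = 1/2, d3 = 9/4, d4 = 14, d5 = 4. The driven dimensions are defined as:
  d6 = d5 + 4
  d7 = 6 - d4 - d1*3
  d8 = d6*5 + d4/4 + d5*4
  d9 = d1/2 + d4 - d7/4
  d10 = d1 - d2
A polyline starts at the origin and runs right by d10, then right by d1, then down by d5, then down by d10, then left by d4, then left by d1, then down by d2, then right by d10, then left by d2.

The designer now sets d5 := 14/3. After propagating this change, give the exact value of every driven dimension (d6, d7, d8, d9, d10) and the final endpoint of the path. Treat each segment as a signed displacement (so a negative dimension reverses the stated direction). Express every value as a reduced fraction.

Apply edit: d5 := 14/3
  d6 = d5 + 4 = 26/3
  d7 = 6 - d4 - d1*3 = -35
  d8 = d6*5 + d4/4 + d5*4 = 131/2
  d9 = d1/2 + d4 - d7/4 = 109/4
  d10 = d1 - d2 = 17/2
Walk from origin (0, 0):
  seg 1: right by d10 = 17/2 → (17/2, 0)
  seg 2: right by d1 = 9 → (35/2, 0)
  seg 3: down by d5 = 14/3 → (35/2, -14/3)
  seg 4: down by d10 = 17/2 → (35/2, -79/6)
  seg 5: left by d4 = 14 → (7/2, -79/6)
  seg 6: left by d1 = 9 → (-11/2, -79/6)
  seg 7: down by d2 = 1/2 → (-11/2, -41/3)
  seg 8: right by d10 = 17/2 → (3, -41/3)
  seg 9: left by d2 = 1/2 → (5/2, -41/3)

d6 = 26/3
d7 = -35
d8 = 131/2
d9 = 109/4
d10 = 17/2
endpoint = (5/2, -41/3)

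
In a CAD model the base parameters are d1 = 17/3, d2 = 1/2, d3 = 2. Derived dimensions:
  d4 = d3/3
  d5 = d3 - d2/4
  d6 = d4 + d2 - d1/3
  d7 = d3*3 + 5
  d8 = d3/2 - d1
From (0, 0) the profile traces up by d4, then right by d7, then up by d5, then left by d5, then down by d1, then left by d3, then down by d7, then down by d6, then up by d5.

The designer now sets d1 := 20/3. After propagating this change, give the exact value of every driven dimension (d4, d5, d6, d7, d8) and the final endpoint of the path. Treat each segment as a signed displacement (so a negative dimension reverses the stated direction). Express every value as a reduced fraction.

d4 = 2/3
d5 = 15/8
d6 = -19/18
d7 = 11
d8 = -17/3
endpoint = (57/8, -439/36)

Apply edit: d1 := 20/3
  d4 = d3/3 = 2/3
  d5 = d3 - d2/4 = 15/8
  d6 = d4 + d2 - d1/3 = -19/18
  d7 = d3*3 + 5 = 11
  d8 = d3/2 - d1 = -17/3
Walk from origin (0, 0):
  seg 1: up by d4 = 2/3 → (0, 2/3)
  seg 2: right by d7 = 11 → (11, 2/3)
  seg 3: up by d5 = 15/8 → (11, 61/24)
  seg 4: left by d5 = 15/8 → (73/8, 61/24)
  seg 5: down by d1 = 20/3 → (73/8, -33/8)
  seg 6: left by d3 = 2 → (57/8, -33/8)
  seg 7: down by d7 = 11 → (57/8, -121/8)
  seg 8: down by d6 = -19/18 → (57/8, -1013/72)
  seg 9: up by d5 = 15/8 → (57/8, -439/36)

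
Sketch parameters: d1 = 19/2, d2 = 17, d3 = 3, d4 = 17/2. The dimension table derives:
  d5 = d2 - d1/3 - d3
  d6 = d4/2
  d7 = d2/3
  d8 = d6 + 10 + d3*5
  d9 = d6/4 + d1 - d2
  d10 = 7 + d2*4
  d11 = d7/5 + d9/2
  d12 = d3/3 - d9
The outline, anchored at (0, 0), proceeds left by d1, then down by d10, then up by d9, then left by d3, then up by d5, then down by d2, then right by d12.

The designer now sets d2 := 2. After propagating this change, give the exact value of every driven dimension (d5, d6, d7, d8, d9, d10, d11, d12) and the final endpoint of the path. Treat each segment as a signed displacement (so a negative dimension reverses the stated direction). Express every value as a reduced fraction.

Apply edit: d2 := 2
  d5 = d2 - d1/3 - d3 = -25/6
  d6 = d4/2 = 17/4
  d7 = d2/3 = 2/3
  d8 = d6 + 10 + d3*5 = 117/4
  d9 = d6/4 + d1 - d2 = 137/16
  d10 = 7 + d2*4 = 15
  d11 = d7/5 + d9/2 = 2119/480
  d12 = d3/3 - d9 = -121/16
Walk from origin (0, 0):
  seg 1: left by d1 = 19/2 → (-19/2, 0)
  seg 2: down by d10 = 15 → (-19/2, -15)
  seg 3: up by d9 = 137/16 → (-19/2, -103/16)
  seg 4: left by d3 = 3 → (-25/2, -103/16)
  seg 5: up by d5 = -25/6 → (-25/2, -509/48)
  seg 6: down by d2 = 2 → (-25/2, -605/48)
  seg 7: right by d12 = -121/16 → (-321/16, -605/48)

d5 = -25/6
d6 = 17/4
d7 = 2/3
d8 = 117/4
d9 = 137/16
d10 = 15
d11 = 2119/480
d12 = -121/16
endpoint = (-321/16, -605/48)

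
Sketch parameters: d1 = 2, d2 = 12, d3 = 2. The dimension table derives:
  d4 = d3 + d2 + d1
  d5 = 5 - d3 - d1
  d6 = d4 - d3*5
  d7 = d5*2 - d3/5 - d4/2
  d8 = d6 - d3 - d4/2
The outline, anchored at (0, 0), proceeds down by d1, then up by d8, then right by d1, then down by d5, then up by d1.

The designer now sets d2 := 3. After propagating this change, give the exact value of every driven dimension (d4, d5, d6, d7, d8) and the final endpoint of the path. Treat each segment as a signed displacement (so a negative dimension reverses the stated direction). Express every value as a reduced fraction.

d4 = 7
d5 = 1
d6 = -3
d7 = -19/10
d8 = -17/2
endpoint = (2, -19/2)

Apply edit: d2 := 3
  d4 = d3 + d2 + d1 = 7
  d5 = 5 - d3 - d1 = 1
  d6 = d4 - d3*5 = -3
  d7 = d5*2 - d3/5 - d4/2 = -19/10
  d8 = d6 - d3 - d4/2 = -17/2
Walk from origin (0, 0):
  seg 1: down by d1 = 2 → (0, -2)
  seg 2: up by d8 = -17/2 → (0, -21/2)
  seg 3: right by d1 = 2 → (2, -21/2)
  seg 4: down by d5 = 1 → (2, -23/2)
  seg 5: up by d1 = 2 → (2, -19/2)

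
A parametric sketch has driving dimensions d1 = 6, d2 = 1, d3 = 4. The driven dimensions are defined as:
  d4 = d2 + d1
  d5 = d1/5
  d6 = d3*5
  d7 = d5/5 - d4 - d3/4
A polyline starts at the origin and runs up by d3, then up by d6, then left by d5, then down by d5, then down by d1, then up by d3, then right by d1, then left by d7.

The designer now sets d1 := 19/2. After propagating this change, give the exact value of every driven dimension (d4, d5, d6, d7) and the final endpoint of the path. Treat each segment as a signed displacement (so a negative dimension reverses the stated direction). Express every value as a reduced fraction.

d4 = 21/2
d5 = 19/10
d6 = 20
d7 = -278/25
endpoint = (468/25, 83/5)

Apply edit: d1 := 19/2
  d4 = d2 + d1 = 21/2
  d5 = d1/5 = 19/10
  d6 = d3*5 = 20
  d7 = d5/5 - d4 - d3/4 = -278/25
Walk from origin (0, 0):
  seg 1: up by d3 = 4 → (0, 4)
  seg 2: up by d6 = 20 → (0, 24)
  seg 3: left by d5 = 19/10 → (-19/10, 24)
  seg 4: down by d5 = 19/10 → (-19/10, 221/10)
  seg 5: down by d1 = 19/2 → (-19/10, 63/5)
  seg 6: up by d3 = 4 → (-19/10, 83/5)
  seg 7: right by d1 = 19/2 → (38/5, 83/5)
  seg 8: left by d7 = -278/25 → (468/25, 83/5)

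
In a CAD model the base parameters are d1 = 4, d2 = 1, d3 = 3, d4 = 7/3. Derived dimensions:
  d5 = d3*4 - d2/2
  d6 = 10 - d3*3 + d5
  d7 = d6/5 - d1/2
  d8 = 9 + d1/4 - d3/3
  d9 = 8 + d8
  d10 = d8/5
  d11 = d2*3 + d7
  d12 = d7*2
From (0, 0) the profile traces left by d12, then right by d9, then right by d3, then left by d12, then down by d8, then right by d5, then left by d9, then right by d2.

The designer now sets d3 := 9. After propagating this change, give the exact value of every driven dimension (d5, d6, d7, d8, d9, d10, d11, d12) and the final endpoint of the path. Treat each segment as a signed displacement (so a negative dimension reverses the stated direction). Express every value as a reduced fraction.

Apply edit: d3 := 9
  d5 = d3*4 - d2/2 = 71/2
  d6 = 10 - d3*3 + d5 = 37/2
  d7 = d6/5 - d1/2 = 17/10
  d8 = 9 + d1/4 - d3/3 = 7
  d9 = 8 + d8 = 15
  d10 = d8/5 = 7/5
  d11 = d2*3 + d7 = 47/10
  d12 = d7*2 = 17/5
Walk from origin (0, 0):
  seg 1: left by d12 = 17/5 → (-17/5, 0)
  seg 2: right by d9 = 15 → (58/5, 0)
  seg 3: right by d3 = 9 → (103/5, 0)
  seg 4: left by d12 = 17/5 → (86/5, 0)
  seg 5: down by d8 = 7 → (86/5, -7)
  seg 6: right by d5 = 71/2 → (527/10, -7)
  seg 7: left by d9 = 15 → (377/10, -7)
  seg 8: right by d2 = 1 → (387/10, -7)

d5 = 71/2
d6 = 37/2
d7 = 17/10
d8 = 7
d9 = 15
d10 = 7/5
d11 = 47/10
d12 = 17/5
endpoint = (387/10, -7)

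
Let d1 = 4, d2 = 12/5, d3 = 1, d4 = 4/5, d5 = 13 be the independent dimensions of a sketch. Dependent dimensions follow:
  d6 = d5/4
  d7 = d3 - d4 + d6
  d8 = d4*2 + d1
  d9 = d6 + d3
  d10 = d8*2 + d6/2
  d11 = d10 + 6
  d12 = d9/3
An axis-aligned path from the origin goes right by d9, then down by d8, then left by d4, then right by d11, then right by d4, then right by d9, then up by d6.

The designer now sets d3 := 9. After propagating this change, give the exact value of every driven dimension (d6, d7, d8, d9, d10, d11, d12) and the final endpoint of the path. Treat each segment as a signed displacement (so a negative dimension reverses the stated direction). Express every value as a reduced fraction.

d6 = 13/4
d7 = 229/20
d8 = 28/5
d9 = 49/4
d10 = 513/40
d11 = 753/40
d12 = 49/12
endpoint = (1733/40, -47/20)

Apply edit: d3 := 9
  d6 = d5/4 = 13/4
  d7 = d3 - d4 + d6 = 229/20
  d8 = d4*2 + d1 = 28/5
  d9 = d6 + d3 = 49/4
  d10 = d8*2 + d6/2 = 513/40
  d11 = d10 + 6 = 753/40
  d12 = d9/3 = 49/12
Walk from origin (0, 0):
  seg 1: right by d9 = 49/4 → (49/4, 0)
  seg 2: down by d8 = 28/5 → (49/4, -28/5)
  seg 3: left by d4 = 4/5 → (229/20, -28/5)
  seg 4: right by d11 = 753/40 → (1211/40, -28/5)
  seg 5: right by d4 = 4/5 → (1243/40, -28/5)
  seg 6: right by d9 = 49/4 → (1733/40, -28/5)
  seg 7: up by d6 = 13/4 → (1733/40, -47/20)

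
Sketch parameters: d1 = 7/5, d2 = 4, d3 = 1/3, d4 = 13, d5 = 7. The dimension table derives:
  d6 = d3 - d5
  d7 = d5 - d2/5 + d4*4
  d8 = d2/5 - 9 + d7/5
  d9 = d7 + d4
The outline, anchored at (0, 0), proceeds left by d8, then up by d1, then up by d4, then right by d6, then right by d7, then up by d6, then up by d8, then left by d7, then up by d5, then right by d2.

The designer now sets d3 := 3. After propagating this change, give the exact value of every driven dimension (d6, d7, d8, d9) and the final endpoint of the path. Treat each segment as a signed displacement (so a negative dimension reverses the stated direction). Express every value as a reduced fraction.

d6 = -4
d7 = 291/5
d8 = 86/25
d9 = 356/5
endpoint = (-86/25, 521/25)

Apply edit: d3 := 3
  d6 = d3 - d5 = -4
  d7 = d5 - d2/5 + d4*4 = 291/5
  d8 = d2/5 - 9 + d7/5 = 86/25
  d9 = d7 + d4 = 356/5
Walk from origin (0, 0):
  seg 1: left by d8 = 86/25 → (-86/25, 0)
  seg 2: up by d1 = 7/5 → (-86/25, 7/5)
  seg 3: up by d4 = 13 → (-86/25, 72/5)
  seg 4: right by d6 = -4 → (-186/25, 72/5)
  seg 5: right by d7 = 291/5 → (1269/25, 72/5)
  seg 6: up by d6 = -4 → (1269/25, 52/5)
  seg 7: up by d8 = 86/25 → (1269/25, 346/25)
  seg 8: left by d7 = 291/5 → (-186/25, 346/25)
  seg 9: up by d5 = 7 → (-186/25, 521/25)
  seg 10: right by d2 = 4 → (-86/25, 521/25)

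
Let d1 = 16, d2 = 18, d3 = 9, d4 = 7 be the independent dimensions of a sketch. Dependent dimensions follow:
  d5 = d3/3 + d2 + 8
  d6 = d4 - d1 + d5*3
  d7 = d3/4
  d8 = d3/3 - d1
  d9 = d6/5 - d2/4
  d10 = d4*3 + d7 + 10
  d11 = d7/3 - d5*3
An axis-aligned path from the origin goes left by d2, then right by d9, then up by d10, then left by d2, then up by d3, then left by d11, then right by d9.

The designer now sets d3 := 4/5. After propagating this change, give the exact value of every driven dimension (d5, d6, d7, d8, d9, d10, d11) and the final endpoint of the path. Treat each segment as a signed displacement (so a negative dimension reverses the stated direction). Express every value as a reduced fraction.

Apply edit: d3 := 4/5
  d5 = d3/3 + d2 + 8 = 394/15
  d6 = d4 - d1 + d5*3 = 349/5
  d7 = d3/4 = 1/5
  d8 = d3/3 - d1 = -236/15
  d9 = d6/5 - d2/4 = 473/50
  d10 = d4*3 + d7 + 10 = 156/5
  d11 = d7/3 - d5*3 = -1181/15
Walk from origin (0, 0):
  seg 1: left by d2 = 18 → (-18, 0)
  seg 2: right by d9 = 473/50 → (-427/50, 0)
  seg 3: up by d10 = 156/5 → (-427/50, 156/5)
  seg 4: left by d2 = 18 → (-1327/50, 156/5)
  seg 5: up by d3 = 4/5 → (-1327/50, 32)
  seg 6: left by d11 = -1181/15 → (7829/150, 32)
  seg 7: right by d9 = 473/50 → (4624/75, 32)

d5 = 394/15
d6 = 349/5
d7 = 1/5
d8 = -236/15
d9 = 473/50
d10 = 156/5
d11 = -1181/15
endpoint = (4624/75, 32)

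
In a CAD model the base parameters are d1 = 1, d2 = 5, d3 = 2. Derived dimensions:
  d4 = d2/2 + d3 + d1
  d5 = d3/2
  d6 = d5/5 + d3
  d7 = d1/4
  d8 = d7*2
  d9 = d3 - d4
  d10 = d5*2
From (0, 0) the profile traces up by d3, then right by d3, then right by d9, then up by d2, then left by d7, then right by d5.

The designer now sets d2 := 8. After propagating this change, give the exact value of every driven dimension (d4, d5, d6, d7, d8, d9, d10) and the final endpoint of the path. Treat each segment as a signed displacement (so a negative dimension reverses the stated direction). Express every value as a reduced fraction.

d4 = 7
d5 = 1
d6 = 11/5
d7 = 1/4
d8 = 1/2
d9 = -5
d10 = 2
endpoint = (-9/4, 10)

Apply edit: d2 := 8
  d4 = d2/2 + d3 + d1 = 7
  d5 = d3/2 = 1
  d6 = d5/5 + d3 = 11/5
  d7 = d1/4 = 1/4
  d8 = d7*2 = 1/2
  d9 = d3 - d4 = -5
  d10 = d5*2 = 2
Walk from origin (0, 0):
  seg 1: up by d3 = 2 → (0, 2)
  seg 2: right by d3 = 2 → (2, 2)
  seg 3: right by d9 = -5 → (-3, 2)
  seg 4: up by d2 = 8 → (-3, 10)
  seg 5: left by d7 = 1/4 → (-13/4, 10)
  seg 6: right by d5 = 1 → (-9/4, 10)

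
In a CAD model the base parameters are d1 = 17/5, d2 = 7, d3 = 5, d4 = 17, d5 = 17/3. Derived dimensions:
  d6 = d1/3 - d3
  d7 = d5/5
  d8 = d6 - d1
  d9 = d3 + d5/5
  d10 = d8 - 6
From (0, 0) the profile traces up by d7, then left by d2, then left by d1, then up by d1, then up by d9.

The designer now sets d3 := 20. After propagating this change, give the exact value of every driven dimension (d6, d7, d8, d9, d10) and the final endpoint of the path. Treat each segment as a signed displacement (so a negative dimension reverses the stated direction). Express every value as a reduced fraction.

Apply edit: d3 := 20
  d6 = d1/3 - d3 = -283/15
  d7 = d5/5 = 17/15
  d8 = d6 - d1 = -334/15
  d9 = d3 + d5/5 = 317/15
  d10 = d8 - 6 = -424/15
Walk from origin (0, 0):
  seg 1: up by d7 = 17/15 → (0, 17/15)
  seg 2: left by d2 = 7 → (-7, 17/15)
  seg 3: left by d1 = 17/5 → (-52/5, 17/15)
  seg 4: up by d1 = 17/5 → (-52/5, 68/15)
  seg 5: up by d9 = 317/15 → (-52/5, 77/3)

d6 = -283/15
d7 = 17/15
d8 = -334/15
d9 = 317/15
d10 = -424/15
endpoint = (-52/5, 77/3)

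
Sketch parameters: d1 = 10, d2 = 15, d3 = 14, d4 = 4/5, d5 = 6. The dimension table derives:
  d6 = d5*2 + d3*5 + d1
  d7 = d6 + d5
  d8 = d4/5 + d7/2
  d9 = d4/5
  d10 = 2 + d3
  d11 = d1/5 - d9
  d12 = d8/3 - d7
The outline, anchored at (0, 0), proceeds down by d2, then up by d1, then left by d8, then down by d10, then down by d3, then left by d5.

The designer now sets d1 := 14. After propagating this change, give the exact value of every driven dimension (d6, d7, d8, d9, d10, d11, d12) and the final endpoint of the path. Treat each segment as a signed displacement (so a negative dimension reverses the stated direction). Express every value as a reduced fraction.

d6 = 96
d7 = 102
d8 = 1279/25
d9 = 4/25
d10 = 16
d11 = 66/25
d12 = -6371/75
endpoint = (-1429/25, -31)

Apply edit: d1 := 14
  d6 = d5*2 + d3*5 + d1 = 96
  d7 = d6 + d5 = 102
  d8 = d4/5 + d7/2 = 1279/25
  d9 = d4/5 = 4/25
  d10 = 2 + d3 = 16
  d11 = d1/5 - d9 = 66/25
  d12 = d8/3 - d7 = -6371/75
Walk from origin (0, 0):
  seg 1: down by d2 = 15 → (0, -15)
  seg 2: up by d1 = 14 → (0, -1)
  seg 3: left by d8 = 1279/25 → (-1279/25, -1)
  seg 4: down by d10 = 16 → (-1279/25, -17)
  seg 5: down by d3 = 14 → (-1279/25, -31)
  seg 6: left by d5 = 6 → (-1429/25, -31)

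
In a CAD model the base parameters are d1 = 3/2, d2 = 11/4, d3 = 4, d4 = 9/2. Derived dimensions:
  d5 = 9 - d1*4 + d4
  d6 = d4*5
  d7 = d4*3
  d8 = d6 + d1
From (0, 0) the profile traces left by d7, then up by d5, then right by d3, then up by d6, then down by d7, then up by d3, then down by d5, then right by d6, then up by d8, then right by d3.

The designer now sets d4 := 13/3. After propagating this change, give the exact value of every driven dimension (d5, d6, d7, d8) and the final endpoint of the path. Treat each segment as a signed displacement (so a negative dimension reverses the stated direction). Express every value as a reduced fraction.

Apply edit: d4 := 13/3
  d5 = 9 - d1*4 + d4 = 22/3
  d6 = d4*5 = 65/3
  d7 = d4*3 = 13
  d8 = d6 + d1 = 139/6
Walk from origin (0, 0):
  seg 1: left by d7 = 13 → (-13, 0)
  seg 2: up by d5 = 22/3 → (-13, 22/3)
  seg 3: right by d3 = 4 → (-9, 22/3)
  seg 4: up by d6 = 65/3 → (-9, 29)
  seg 5: down by d7 = 13 → (-9, 16)
  seg 6: up by d3 = 4 → (-9, 20)
  seg 7: down by d5 = 22/3 → (-9, 38/3)
  seg 8: right by d6 = 65/3 → (38/3, 38/3)
  seg 9: up by d8 = 139/6 → (38/3, 215/6)
  seg 10: right by d3 = 4 → (50/3, 215/6)

d5 = 22/3
d6 = 65/3
d7 = 13
d8 = 139/6
endpoint = (50/3, 215/6)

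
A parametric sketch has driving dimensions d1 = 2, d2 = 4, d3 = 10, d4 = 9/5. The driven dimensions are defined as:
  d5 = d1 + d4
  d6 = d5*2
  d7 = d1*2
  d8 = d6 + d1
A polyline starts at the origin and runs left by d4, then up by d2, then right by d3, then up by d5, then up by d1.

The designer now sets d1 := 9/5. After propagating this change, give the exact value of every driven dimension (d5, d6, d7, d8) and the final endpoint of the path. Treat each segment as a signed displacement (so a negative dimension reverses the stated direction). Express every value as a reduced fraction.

Apply edit: d1 := 9/5
  d5 = d1 + d4 = 18/5
  d6 = d5*2 = 36/5
  d7 = d1*2 = 18/5
  d8 = d6 + d1 = 9
Walk from origin (0, 0):
  seg 1: left by d4 = 9/5 → (-9/5, 0)
  seg 2: up by d2 = 4 → (-9/5, 4)
  seg 3: right by d3 = 10 → (41/5, 4)
  seg 4: up by d5 = 18/5 → (41/5, 38/5)
  seg 5: up by d1 = 9/5 → (41/5, 47/5)

d5 = 18/5
d6 = 36/5
d7 = 18/5
d8 = 9
endpoint = (41/5, 47/5)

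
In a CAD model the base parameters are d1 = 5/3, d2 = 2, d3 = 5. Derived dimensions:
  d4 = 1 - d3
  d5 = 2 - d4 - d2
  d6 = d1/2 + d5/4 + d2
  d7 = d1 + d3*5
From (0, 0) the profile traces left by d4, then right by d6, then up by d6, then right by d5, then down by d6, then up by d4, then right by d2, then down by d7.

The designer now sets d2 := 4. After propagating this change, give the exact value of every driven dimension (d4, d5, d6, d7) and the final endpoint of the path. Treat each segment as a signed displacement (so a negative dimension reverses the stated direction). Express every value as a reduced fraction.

d4 = -4
d5 = 2
d6 = 16/3
d7 = 80/3
endpoint = (46/3, -92/3)

Apply edit: d2 := 4
  d4 = 1 - d3 = -4
  d5 = 2 - d4 - d2 = 2
  d6 = d1/2 + d5/4 + d2 = 16/3
  d7 = d1 + d3*5 = 80/3
Walk from origin (0, 0):
  seg 1: left by d4 = -4 → (4, 0)
  seg 2: right by d6 = 16/3 → (28/3, 0)
  seg 3: up by d6 = 16/3 → (28/3, 16/3)
  seg 4: right by d5 = 2 → (34/3, 16/3)
  seg 5: down by d6 = 16/3 → (34/3, 0)
  seg 6: up by d4 = -4 → (34/3, -4)
  seg 7: right by d2 = 4 → (46/3, -4)
  seg 8: down by d7 = 80/3 → (46/3, -92/3)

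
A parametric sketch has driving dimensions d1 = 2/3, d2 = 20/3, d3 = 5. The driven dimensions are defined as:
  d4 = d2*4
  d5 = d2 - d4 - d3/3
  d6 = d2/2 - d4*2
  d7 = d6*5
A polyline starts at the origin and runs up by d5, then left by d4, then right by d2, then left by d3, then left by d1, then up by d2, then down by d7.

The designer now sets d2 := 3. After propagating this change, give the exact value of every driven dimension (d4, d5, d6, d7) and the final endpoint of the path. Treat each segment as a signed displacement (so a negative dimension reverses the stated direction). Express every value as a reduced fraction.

d4 = 12
d5 = -32/3
d6 = -45/2
d7 = -225/2
endpoint = (-44/3, 629/6)

Apply edit: d2 := 3
  d4 = d2*4 = 12
  d5 = d2 - d4 - d3/3 = -32/3
  d6 = d2/2 - d4*2 = -45/2
  d7 = d6*5 = -225/2
Walk from origin (0, 0):
  seg 1: up by d5 = -32/3 → (0, -32/3)
  seg 2: left by d4 = 12 → (-12, -32/3)
  seg 3: right by d2 = 3 → (-9, -32/3)
  seg 4: left by d3 = 5 → (-14, -32/3)
  seg 5: left by d1 = 2/3 → (-44/3, -32/3)
  seg 6: up by d2 = 3 → (-44/3, -23/3)
  seg 7: down by d7 = -225/2 → (-44/3, 629/6)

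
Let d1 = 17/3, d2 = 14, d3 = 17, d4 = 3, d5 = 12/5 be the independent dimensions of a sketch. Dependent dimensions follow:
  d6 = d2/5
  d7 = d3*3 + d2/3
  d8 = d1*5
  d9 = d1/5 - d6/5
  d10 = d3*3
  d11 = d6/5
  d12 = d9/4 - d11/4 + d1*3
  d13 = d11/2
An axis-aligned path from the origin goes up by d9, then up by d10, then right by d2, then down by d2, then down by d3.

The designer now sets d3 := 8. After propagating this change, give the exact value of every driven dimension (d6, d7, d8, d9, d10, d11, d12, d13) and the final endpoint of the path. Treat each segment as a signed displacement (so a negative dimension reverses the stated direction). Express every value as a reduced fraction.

Apply edit: d3 := 8
  d6 = d2/5 = 14/5
  d7 = d3*3 + d2/3 = 86/3
  d8 = d1*5 = 85/3
  d9 = d1/5 - d6/5 = 43/75
  d10 = d3*3 = 24
  d11 = d6/5 = 14/25
  d12 = d9/4 - d11/4 + d1*3 = 5101/300
  d13 = d11/2 = 7/25
Walk from origin (0, 0):
  seg 1: up by d9 = 43/75 → (0, 43/75)
  seg 2: up by d10 = 24 → (0, 1843/75)
  seg 3: right by d2 = 14 → (14, 1843/75)
  seg 4: down by d2 = 14 → (14, 793/75)
  seg 5: down by d3 = 8 → (14, 193/75)

d6 = 14/5
d7 = 86/3
d8 = 85/3
d9 = 43/75
d10 = 24
d11 = 14/25
d12 = 5101/300
d13 = 7/25
endpoint = (14, 193/75)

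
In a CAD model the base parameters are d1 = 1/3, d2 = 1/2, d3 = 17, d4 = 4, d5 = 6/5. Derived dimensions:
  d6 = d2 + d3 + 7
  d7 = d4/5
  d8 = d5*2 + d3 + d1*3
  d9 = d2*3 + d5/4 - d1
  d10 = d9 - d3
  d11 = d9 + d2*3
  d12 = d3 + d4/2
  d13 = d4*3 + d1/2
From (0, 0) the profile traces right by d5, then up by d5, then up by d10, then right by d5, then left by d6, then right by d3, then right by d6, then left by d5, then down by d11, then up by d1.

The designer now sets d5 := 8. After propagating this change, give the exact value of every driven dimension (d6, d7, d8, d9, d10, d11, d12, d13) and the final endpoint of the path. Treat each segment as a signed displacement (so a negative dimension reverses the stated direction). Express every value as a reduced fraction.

Apply edit: d5 := 8
  d6 = d2 + d3 + 7 = 49/2
  d7 = d4/5 = 4/5
  d8 = d5*2 + d3 + d1*3 = 34
  d9 = d2*3 + d5/4 - d1 = 19/6
  d10 = d9 - d3 = -83/6
  d11 = d9 + d2*3 = 14/3
  d12 = d3 + d4/2 = 19
  d13 = d4*3 + d1/2 = 73/6
Walk from origin (0, 0):
  seg 1: right by d5 = 8 → (8, 0)
  seg 2: up by d5 = 8 → (8, 8)
  seg 3: up by d10 = -83/6 → (8, -35/6)
  seg 4: right by d5 = 8 → (16, -35/6)
  seg 5: left by d6 = 49/2 → (-17/2, -35/6)
  seg 6: right by d3 = 17 → (17/2, -35/6)
  seg 7: right by d6 = 49/2 → (33, -35/6)
  seg 8: left by d5 = 8 → (25, -35/6)
  seg 9: down by d11 = 14/3 → (25, -21/2)
  seg 10: up by d1 = 1/3 → (25, -61/6)

d6 = 49/2
d7 = 4/5
d8 = 34
d9 = 19/6
d10 = -83/6
d11 = 14/3
d12 = 19
d13 = 73/6
endpoint = (25, -61/6)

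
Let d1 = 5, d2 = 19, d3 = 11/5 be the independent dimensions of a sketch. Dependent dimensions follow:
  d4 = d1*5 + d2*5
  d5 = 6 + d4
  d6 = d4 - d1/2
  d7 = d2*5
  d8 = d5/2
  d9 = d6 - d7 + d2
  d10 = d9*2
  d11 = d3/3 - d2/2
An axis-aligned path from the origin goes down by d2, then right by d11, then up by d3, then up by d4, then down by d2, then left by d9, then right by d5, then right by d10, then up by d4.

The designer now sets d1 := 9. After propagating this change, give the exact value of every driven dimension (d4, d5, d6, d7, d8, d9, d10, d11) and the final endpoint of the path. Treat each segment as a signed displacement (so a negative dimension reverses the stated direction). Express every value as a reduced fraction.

d4 = 140
d5 = 146
d6 = 271/2
d7 = 95
d8 = 73
d9 = 119/2
d10 = 119
d11 = -263/30
endpoint = (2951/15, 1221/5)

Apply edit: d1 := 9
  d4 = d1*5 + d2*5 = 140
  d5 = 6 + d4 = 146
  d6 = d4 - d1/2 = 271/2
  d7 = d2*5 = 95
  d8 = d5/2 = 73
  d9 = d6 - d7 + d2 = 119/2
  d10 = d9*2 = 119
  d11 = d3/3 - d2/2 = -263/30
Walk from origin (0, 0):
  seg 1: down by d2 = 19 → (0, -19)
  seg 2: right by d11 = -263/30 → (-263/30, -19)
  seg 3: up by d3 = 11/5 → (-263/30, -84/5)
  seg 4: up by d4 = 140 → (-263/30, 616/5)
  seg 5: down by d2 = 19 → (-263/30, 521/5)
  seg 6: left by d9 = 119/2 → (-1024/15, 521/5)
  seg 7: right by d5 = 146 → (1166/15, 521/5)
  seg 8: right by d10 = 119 → (2951/15, 521/5)
  seg 9: up by d4 = 140 → (2951/15, 1221/5)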